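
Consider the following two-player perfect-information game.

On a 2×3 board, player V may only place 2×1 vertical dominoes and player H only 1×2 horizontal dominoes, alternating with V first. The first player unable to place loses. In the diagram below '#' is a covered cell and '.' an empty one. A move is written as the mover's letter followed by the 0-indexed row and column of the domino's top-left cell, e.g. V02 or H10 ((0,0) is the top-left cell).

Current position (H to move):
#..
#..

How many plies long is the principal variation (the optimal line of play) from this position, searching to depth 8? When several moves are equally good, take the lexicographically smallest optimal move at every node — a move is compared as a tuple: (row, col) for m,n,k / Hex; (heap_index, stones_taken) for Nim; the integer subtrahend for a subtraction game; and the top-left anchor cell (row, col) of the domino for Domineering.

PV length from [#../#..]: 1 ply

p1 H@[#../#..]: H01[###/#..]+1* H11[#../###]+1
p2 V@[###/#..] terminal -1; root [#../#..] d8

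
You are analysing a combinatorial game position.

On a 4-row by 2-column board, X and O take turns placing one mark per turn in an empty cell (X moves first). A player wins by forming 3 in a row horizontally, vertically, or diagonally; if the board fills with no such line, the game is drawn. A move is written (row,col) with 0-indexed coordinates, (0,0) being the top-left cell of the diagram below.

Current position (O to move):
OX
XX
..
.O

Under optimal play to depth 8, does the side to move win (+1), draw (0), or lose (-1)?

value(OX/XX/../.O, O) = 0

[OX/XX/../.O] O move#1: (2,0):-1/OX/XX/O./.O, (2,1):+0/OX/XX/.O/.O*, (3,0):-1/OX/XX/../OO
[OX/XX/.O/.O] X move#2: (2,0):+0/OX/XX/XO/.O*, (3,0):+0/OX/XX/.O/XO
[OX/XX/XO/.O] O move#3: (3,0):+0/OX/XX/XO/OO*
[OX/XX/XO/OO] end (terminal +0, X#4); searched OX/XX/../.O to 8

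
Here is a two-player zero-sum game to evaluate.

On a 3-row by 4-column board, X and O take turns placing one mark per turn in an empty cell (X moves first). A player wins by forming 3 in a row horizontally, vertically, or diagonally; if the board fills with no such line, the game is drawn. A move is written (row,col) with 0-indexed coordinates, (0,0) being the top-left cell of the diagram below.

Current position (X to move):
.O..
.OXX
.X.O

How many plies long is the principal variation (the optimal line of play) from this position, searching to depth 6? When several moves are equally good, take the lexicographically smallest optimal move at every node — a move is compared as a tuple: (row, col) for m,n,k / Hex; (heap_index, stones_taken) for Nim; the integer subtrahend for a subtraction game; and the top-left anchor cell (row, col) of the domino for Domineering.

[.O../.OXX/.X.O] X move#1: (0,0):+0/XO../.OXX/.X.O, (0,2):+1/.OX./.OXX/.X.O*, (0,3):+1/.O.X/.OXX/.X.O, (1,0):+0/.O../XOXX/.X.O, (2,0):+1/.O../.OXX/XX.O, (2,2):+1/.O../.OXX/.XXO
[.OX./.OXX/.X.O] O move#2: (0,0):-1/OOX./.OXX/.X.O*, (0,3):-1/.OXO/.OXX/.X.O, (1,0):-1/.OX./OOXX/.X.O, (2,0):-1/.OX./.OXX/OX.O, (2,2):-1/.OX./.OXX/.XOO
[OOX./.OXX/.X.O] X move#3: (0,3):+1/OOXX/.OXX/.X.O*, (1,0):-1/OOX./XOXX/.X.O, (2,0):-1/OOX./.OXX/XX.O, (2,2):+1/OOX./.OXX/.XXO
[OOXX/.OXX/.X.O] end (terminal -1, O#4); searched .O../.OXX/.X.O to 6

PV length from [.O../.OXX/.X.O]: 3 plies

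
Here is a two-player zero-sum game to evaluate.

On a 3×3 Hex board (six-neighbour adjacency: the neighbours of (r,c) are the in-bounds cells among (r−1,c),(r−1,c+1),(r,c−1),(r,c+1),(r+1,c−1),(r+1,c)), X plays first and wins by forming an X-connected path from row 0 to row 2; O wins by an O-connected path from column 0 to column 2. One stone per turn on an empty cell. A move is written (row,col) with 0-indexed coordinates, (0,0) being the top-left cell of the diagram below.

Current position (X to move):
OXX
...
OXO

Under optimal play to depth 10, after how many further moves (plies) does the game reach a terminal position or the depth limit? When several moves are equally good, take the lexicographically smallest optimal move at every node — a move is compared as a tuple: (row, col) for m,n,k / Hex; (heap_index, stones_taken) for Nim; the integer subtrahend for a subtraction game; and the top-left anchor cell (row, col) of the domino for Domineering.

PV length from [OXX/.../OXO]: 3 plies

p1 X@[OXX/.../OXO]: (1,0)[OXX/X../OXO]+1* (1,1)[OXX/.X./OXO]+1 (1,2)[OXX/..X/OXO]+1
p2 O@[OXX/X../OXO]: (1,1)[OXX/XO./OXO]-1* (1,2)[OXX/X.O/OXO]-1
p3 X@[OXX/XO./OXO]: (1,2)[OXX/XOX/OXO]+1*
p4 O@[OXX/XOX/OXO] terminal -1; root [OXX/.../OXO] d10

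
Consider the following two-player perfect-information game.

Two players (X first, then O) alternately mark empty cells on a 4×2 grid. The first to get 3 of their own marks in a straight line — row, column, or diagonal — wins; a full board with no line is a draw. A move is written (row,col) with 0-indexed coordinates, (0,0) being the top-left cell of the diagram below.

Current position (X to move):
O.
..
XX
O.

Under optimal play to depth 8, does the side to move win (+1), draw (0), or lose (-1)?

[O./../XX/O.] X move#1: (0,1):+0/OX/../XX/O., (1,0):+0/O./X./XX/O., (1,1):+1/O./.X/XX/O.*, (3,1):+0/O./../XX/OX
[O./.X/XX/O.] O move#2: (0,1):-1/OO/.X/XX/O.*, (1,0):-1/O./OX/XX/O., (3,1):-1/O./.X/XX/OO
[OO/.X/XX/O.] X move#3: (1,0):+0/OO/XX/XX/O., (3,1):+1/OO/.X/XX/OX*
[OO/.X/XX/OX] end (terminal -1, O#4); searched O./../XX/O. to 8

value(O./../XX/O., X) = +1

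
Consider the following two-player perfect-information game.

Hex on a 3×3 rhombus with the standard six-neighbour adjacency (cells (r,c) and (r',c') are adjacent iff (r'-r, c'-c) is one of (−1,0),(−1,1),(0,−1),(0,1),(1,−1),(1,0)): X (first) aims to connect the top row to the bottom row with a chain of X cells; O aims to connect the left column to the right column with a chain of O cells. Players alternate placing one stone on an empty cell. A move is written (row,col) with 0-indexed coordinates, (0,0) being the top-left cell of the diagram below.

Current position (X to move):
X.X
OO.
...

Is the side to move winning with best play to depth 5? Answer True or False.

X winning at [X.X/OO./...]: True

ply 1, X at X.X/OO./... | (0,1)=-1→XXX/OO./...; (1,2)=+1→X.X/OOX/...*; (2,0)=-1→X.X/OO./X..; (2,1)=-1→X.X/OO./.X.; (2,2)=-1→X.X/OO./..X
ply 2, O at X.X/OOX/... | (0,1)=-1→XOX/OOX/...*; (2,0)=-1→X.X/OOX/O..; (2,1)=-1→X.X/OOX/.O.; (2,2)=-1→X.X/OOX/..O
ply 3, X at XOX/OOX/... | (2,0)=+1→XOX/OOX/X..*; (2,1)=+1→XOX/OOX/.X.; (2,2)=+1→XOX/OOX/..X
ply 4, O at XOX/OOX/X.. | (2,1)=-1→XOX/OOX/XO.*; (2,2)=-1→XOX/OOX/X.O
ply 5, X at XOX/OOX/XO. | (2,2)=+1→XOX/OOX/XOX*
ply 6: XOX/OOX/XOX is terminal -1 (O); from X.X/OO./... depth 5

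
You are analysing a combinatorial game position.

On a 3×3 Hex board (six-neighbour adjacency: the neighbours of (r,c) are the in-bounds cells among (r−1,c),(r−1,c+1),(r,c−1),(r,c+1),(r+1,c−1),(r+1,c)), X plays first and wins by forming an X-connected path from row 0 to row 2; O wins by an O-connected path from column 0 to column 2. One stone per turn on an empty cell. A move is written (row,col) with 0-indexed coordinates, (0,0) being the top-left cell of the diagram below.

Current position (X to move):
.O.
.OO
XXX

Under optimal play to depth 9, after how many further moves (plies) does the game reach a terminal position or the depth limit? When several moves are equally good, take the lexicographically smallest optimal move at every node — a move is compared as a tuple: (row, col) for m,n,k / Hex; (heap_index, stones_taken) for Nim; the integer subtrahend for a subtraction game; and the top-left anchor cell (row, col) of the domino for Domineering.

p1 X@[.O./.OO/XXX]: (0,0)[XO./.OO/XXX]-1* (0,2)[.OX/.OO/XXX]-1 (1,0)[.O./XOO/XXX]-1
p2 O@[XO./.OO/XXX]: (0,2)[XOO/.OO/XXX]-1 (1,0)[XO./OOO/XXX]+1*
p3 X@[XO./OOO/XXX] terminal -1; root [.O./.OO/XXX] d9

PV length from [.O./.OO/XXX]: 2 plies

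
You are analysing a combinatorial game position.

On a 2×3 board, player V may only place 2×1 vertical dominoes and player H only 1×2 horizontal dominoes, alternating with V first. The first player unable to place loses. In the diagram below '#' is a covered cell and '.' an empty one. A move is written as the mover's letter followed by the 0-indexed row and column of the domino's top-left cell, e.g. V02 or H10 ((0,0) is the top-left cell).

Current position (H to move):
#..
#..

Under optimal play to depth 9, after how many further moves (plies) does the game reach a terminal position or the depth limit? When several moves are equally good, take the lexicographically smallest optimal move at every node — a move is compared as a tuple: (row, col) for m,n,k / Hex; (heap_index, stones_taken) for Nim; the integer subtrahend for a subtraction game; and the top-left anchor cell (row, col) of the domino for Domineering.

ply 1, H at #../#.. | H01=+1→###/#..*; H11=+1→#../###
ply 2: ###/#.. is terminal -1 (V); from #../#.. depth 9

PV length from [#../#..]: 1 ply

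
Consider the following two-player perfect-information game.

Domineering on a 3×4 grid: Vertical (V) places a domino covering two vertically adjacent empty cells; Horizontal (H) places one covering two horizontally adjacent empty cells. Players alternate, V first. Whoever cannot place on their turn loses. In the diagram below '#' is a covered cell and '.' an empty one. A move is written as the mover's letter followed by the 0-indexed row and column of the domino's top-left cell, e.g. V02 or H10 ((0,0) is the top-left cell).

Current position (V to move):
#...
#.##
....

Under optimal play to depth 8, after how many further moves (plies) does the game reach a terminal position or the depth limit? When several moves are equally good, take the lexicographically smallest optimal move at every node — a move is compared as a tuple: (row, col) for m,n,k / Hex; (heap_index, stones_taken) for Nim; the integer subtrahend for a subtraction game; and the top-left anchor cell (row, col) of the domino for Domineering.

PV length from [#.../#.##/....]: 2 plies

ply 1, V at #.../#.##/.... | V01=-1→##../####/....*; V11=-1→#.../####/.#..
ply 2, H at ##../####/.... | H02=+1→####/####/....*; H20=+1→##../####/##..; H21=+1→##../####/.##.; H22=+1→##../####/..##
ply 3: ####/####/.... is terminal -1 (V); from #.../#.##/.... depth 8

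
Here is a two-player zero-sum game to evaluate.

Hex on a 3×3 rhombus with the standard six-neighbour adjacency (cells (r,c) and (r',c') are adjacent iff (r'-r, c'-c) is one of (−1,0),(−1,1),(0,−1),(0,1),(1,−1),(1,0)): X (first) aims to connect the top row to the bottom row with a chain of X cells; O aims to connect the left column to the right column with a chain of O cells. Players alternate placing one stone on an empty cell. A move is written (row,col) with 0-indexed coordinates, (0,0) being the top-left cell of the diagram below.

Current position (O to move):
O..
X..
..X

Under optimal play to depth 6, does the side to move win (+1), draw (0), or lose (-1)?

value(O../X../..X, O) = +1

p1 O@[O../X../..X]: (0,1)[OO./X../..X]-1 (0,2)[O.O/X../..X]-1 (1,1)[O../XO./..X]+1* (1,2)[O../X.O/..X]-1 (2,0)[O../X../O.X]-1 (2,1)[O../X../.OX]-1
p2 X@[O../XO./..X]: (0,1)[OX./XO./..X]-1* (0,2)[O.X/XO./..X]-1 (1,2)[O../XOX/..X]-1 (2,0)[O../XO./X.X]-1 (2,1)[O../XO./.XX]-1
p3 O@[OX./XO./..X]: (0,2)[OXO/XO./..X]-1 (1,2)[OX./XOO/..X]-1 (2,0)[OX./XO./O.X]+1* (2,1)[OX./XO./.OX]-1
p4 X@[OX./XO./O.X]: (0,2)[OXX/XO./O.X]-1* (1,2)[OX./XOX/O.X]-1 (2,1)[OX./XO./OXX]-1
p5 O@[OXX/XO./O.X]: (1,2)[OXX/XOO/O.X]+1* (2,1)[OXX/XO./OOX]-1
p6 X@[OXX/XOO/O.X] terminal -1; root [O../X../..X] d6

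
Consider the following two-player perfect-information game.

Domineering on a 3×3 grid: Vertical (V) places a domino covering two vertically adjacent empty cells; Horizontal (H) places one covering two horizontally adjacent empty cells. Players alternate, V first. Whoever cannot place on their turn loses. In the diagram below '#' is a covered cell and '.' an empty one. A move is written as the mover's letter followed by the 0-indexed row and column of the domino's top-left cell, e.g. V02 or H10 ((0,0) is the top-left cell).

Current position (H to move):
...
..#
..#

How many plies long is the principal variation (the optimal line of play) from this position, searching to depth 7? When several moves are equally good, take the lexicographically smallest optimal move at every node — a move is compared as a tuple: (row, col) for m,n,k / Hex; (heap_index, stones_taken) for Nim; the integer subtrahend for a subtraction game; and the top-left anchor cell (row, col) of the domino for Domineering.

PV length from [.../..#/..#]: 1 ply

p1 H@[.../..#/..#]: H00[##./..#/..#]-1 H01[.##/..#/..#]-1 H10[.../###/..#]+1* H20[.../..#/###]-1
p2 V@[.../###/..#] terminal -1; root [.../..#/..#] d7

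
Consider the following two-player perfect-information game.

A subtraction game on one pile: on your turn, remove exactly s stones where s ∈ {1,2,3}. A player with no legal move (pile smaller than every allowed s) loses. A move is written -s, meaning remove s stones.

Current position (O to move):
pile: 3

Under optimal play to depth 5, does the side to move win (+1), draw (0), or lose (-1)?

value(3, O) = +1

[3] O move#1: -1:-1/2, -2:-1/1, -3:+1/0*
[0] end (terminal -1, X#2); searched 3 to 5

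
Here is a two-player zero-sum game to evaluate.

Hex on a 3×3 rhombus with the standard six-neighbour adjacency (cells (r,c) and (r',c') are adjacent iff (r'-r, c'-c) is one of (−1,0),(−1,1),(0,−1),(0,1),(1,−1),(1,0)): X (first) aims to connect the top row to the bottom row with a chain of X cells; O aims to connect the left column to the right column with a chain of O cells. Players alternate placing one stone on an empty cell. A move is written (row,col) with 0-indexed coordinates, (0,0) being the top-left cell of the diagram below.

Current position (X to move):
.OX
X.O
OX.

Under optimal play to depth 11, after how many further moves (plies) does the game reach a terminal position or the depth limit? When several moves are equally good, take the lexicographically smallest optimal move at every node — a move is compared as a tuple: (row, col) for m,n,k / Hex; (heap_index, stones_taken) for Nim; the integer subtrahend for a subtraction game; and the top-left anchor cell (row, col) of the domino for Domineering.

PV length from [.OX/X.O/OX.]: 1 ply

ply 1, X at .OX/X.O/OX. | (0,0)=-1→XOX/X.O/OX.; (1,1)=+1→.OX/XXO/OX.*; (2,2)=-1→.OX/X.O/OXX
ply 2: .OX/XXO/OX. is terminal -1 (O); from .OX/X.O/OX. depth 11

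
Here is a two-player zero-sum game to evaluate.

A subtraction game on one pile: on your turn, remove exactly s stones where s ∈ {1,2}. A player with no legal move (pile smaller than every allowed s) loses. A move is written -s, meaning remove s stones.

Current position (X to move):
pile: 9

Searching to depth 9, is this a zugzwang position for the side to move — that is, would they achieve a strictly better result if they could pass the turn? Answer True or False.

zugzwang(9, X) = True

p1 X@[9]: -1[8]-1* -2[7]-1
p2 O@[8]: -1[7]-1 -2[6]+1*
p3 X@[6]: -1[5]-1* -2[4]-1
p4 O@[5]: -1[4]-1 -2[3]+1*
p5 X@[3]: -1[2]-1* -2[1]-1
p6 O@[2]: -1[1]-1 -2[0]+1*
p7 X@[0] terminal -1; root [9] d9
if X skipped the turn, O would face:
~ p1 O@[9]: -1[8]-1* -2[7]-1
~ p2 X@[8]: -1[7]-1 -2[6]+1*
~ p3 O@[6]: -1[5]-1* -2[4]-1
~ p4 X@[5]: -1[4]-1 -2[3]+1*
~ p5 O@[3]: -1[2]-1* -2[1]-1
~ p6 X@[2]: -1[1]-1 -2[0]+1*
~ p7 O@[0] terminal -1; root [9] d9
compare (X): move=-1 vs pass=+1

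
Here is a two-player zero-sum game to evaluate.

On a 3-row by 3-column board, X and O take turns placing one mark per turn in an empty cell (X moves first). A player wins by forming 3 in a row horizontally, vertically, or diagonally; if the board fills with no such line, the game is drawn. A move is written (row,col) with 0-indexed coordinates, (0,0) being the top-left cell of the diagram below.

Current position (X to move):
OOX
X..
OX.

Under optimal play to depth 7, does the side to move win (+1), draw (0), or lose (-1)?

value(OOX/X../OX., X) = +1

p1 X@[OOX/X../OX.]: (1,1)[OOX/XX./OX.]+0 (1,2)[OOX/X.X/OX.]+1* (2,2)[OOX/X../OXX]+0
p2 O@[OOX/X.X/OX.]: (1,1)[OOX/XOX/OX.]-1* (2,2)[OOX/X.X/OXO]-1
p3 X@[OOX/XOX/OX.]: (2,2)[OOX/XOX/OXX]+1*
p4 O@[OOX/XOX/OXX] terminal -1; root [OOX/X../OX.] d7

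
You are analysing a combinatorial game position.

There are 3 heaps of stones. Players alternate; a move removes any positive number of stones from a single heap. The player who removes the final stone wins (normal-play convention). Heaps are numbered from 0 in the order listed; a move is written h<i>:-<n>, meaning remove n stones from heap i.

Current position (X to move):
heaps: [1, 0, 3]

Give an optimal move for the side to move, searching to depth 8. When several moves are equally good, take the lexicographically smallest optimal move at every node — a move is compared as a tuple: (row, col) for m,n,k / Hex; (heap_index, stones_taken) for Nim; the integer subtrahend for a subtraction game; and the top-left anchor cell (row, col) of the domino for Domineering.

ply 1, X at (1,0,3) | h0:-1=-1→(0,0,3); h2:-1=-1→(1,0,2); h2:-2=+1→(1,0,1)*; h2:-3=-1→(1,0,0)
ply 2, O at (1,0,1) | h0:-1=-1→(0,0,1)*; h2:-1=-1→(1,0,0)
ply 3, X at (0,0,1) | h2:-1=+1→(0,0,0)*
ply 4: (0,0,0) is terminal -1 (O); from (1,0,3) depth 8

X's best at [(1,0,3)]: h2:-2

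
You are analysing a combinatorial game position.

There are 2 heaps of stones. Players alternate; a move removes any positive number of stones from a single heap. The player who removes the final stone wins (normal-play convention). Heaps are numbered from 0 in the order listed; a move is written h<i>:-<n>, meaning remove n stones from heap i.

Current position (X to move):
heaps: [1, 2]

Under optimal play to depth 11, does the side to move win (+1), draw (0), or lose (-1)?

[(1,2)] X move#1: h0:-1:-1/(0,2), h1:-1:+1/(1,1)*, h1:-2:-1/(1,0)
[(1,1)] O move#2: h0:-1:-1/(0,1)*, h1:-1:-1/(1,0)
[(0,1)] X move#3: h1:-1:+1/(0,0)*
[(0,0)] end (terminal -1, O#4); searched (1,2) to 11

value((1,2), X) = +1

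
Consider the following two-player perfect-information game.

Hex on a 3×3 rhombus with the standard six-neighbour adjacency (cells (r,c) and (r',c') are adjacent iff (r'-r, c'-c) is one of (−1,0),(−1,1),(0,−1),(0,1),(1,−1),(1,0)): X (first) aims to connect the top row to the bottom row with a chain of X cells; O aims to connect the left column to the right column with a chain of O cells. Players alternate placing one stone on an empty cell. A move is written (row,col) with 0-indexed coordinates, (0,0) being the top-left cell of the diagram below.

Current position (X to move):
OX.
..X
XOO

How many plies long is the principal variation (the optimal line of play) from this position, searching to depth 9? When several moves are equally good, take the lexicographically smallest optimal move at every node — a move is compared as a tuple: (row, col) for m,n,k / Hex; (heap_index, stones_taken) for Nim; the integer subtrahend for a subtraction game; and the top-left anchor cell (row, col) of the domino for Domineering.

[OX./..X/XOO] X move#1: (0,2):+1/OXX/..X/XOO*, (1,0):+1/OX./X.X/XOO, (1,1):+1/OX./.XX/XOO
[OXX/..X/XOO] O move#2: (1,0):-1/OXX/O.X/XOO*, (1,1):-1/OXX/.OX/XOO
[OXX/O.X/XOO] X move#3: (1,1):+1/OXX/OXX/XOO*
[OXX/OXX/XOO] end (terminal -1, O#4); searched OX./..X/XOO to 9

PV length from [OX./..X/XOO]: 3 plies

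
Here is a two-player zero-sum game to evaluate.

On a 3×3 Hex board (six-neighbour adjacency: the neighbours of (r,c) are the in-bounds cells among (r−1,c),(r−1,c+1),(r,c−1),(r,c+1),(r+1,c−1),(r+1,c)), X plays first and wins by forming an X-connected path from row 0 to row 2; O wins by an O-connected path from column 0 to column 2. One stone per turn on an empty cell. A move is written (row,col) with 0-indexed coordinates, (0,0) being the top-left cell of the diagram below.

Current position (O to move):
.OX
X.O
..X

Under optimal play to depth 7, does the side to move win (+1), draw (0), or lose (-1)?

ply 1, O at .OX/X.O/..X | (0,0)=-1→OOX/X.O/..X; (1,1)=+1→.OX/XOO/..X*; (2,0)=+1→.OX/X.O/O.X; (2,1)=-1→.OX/X.O/.OX
ply 2, X at .OX/XOO/..X | (0,0)=-1→XOX/XOO/..X*; (2,0)=-1→.OX/XOO/X.X; (2,1)=-1→.OX/XOO/.XX
ply 3, O at XOX/XOO/..X | (2,0)=+1→XOX/XOO/O.X*; (2,1)=-1→XOX/XOO/.OX
ply 4: XOX/XOO/O.X is terminal -1 (X); from .OX/X.O/..X depth 7

value(.OX/X.O/..X, O) = +1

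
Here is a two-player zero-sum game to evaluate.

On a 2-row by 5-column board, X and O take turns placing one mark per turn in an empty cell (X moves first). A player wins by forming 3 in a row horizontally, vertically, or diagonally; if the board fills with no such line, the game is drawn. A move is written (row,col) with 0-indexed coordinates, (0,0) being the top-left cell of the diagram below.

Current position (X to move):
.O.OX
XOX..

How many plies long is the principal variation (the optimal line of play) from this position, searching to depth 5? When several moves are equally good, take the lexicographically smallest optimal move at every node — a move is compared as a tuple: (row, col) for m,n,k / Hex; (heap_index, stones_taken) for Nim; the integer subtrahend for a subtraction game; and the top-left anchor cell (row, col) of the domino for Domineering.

ply 1, X at .O.OX/XOX.. | (0,0)=-1→XO.OX/XOX..; (0,2)=+0→.OXOX/XOX..*; (1,3)=-1→.O.OX/XOXX.; (1,4)=-1→.O.OX/XOX.X
ply 2, O at .OXOX/XOX.. | (0,0)=+0→OOXOX/XOX..*; (1,3)=+0→.OXOX/XOXO.; (1,4)=+0→.OXOX/XOX.O
ply 3, X at OOXOX/XOX.. | (1,3)=+0→OOXOX/XOXX.*; (1,4)=+0→OOXOX/XOX.X
ply 4, O at OOXOX/XOXX. | (1,4)=+0→OOXOX/XOXXO*
ply 5: OOXOX/XOXXO is terminal +0 (X); from .O.OX/XOX.. depth 5

PV length from [.O.OX/XOX..]: 4 plies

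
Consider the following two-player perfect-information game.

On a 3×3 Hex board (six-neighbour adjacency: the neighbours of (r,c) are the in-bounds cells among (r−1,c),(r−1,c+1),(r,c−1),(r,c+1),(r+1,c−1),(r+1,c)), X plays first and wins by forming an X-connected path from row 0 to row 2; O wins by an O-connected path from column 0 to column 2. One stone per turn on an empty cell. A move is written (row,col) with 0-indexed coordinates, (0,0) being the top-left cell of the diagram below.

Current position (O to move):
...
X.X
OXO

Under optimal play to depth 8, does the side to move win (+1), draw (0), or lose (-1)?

value(.../X.X/OXO, O) = -1

ply 1, O at .../X.X/OXO | (0,0)=-1→O../X.X/OXO*; (0,1)=-1→.O./X.X/OXO; (0,2)=-1→..O/X.X/OXO; (1,1)=-1→.../XOX/OXO
ply 2, X at O../X.X/OXO | (0,1)=+1→OX./X.X/OXO*; (0,2)=+1→O.X/X.X/OXO; (1,1)=+1→O../XXX/OXO
ply 3, O at OX./X.X/OXO | (0,2)=-1→OXO/X.X/OXO*; (1,1)=-1→OX./XOX/OXO
ply 4, X at OXO/X.X/OXO | (1,1)=+1→OXO/XXX/OXO*
ply 5: OXO/XXX/OXO is terminal -1 (O); from .../X.X/OXO depth 8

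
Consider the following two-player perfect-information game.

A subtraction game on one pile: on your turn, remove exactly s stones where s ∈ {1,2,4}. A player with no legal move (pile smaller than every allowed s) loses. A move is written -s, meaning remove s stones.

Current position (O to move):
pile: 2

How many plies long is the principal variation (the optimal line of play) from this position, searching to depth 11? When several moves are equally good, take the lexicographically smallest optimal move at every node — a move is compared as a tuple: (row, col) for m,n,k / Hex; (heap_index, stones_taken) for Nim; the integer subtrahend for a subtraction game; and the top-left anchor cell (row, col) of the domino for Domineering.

PV length from [2]: 1 ply

p1 O@[2]: -1[1]-1 -2[0]+1*
p2 X@[0] terminal -1; root [2] d11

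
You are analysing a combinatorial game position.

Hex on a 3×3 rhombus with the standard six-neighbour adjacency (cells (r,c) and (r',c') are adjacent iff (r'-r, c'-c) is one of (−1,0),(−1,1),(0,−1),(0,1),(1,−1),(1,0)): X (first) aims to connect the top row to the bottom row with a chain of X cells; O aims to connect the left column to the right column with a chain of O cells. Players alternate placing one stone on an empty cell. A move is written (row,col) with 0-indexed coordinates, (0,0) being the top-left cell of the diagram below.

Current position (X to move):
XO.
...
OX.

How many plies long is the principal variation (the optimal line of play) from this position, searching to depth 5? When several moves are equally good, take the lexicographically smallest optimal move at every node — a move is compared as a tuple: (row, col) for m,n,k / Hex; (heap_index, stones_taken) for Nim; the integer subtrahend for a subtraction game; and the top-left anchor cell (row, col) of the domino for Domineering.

PV length from [XO./.../OX.]: 3 plies

[XO./.../OX.] X move#1: (0,2):+1/XOX/.../OX.*, (1,0):-1/XO./X../OX., (1,1):+1/XO./.X./OX., (1,2):-1/XO./..X/OX., (2,2):-1/XO./.../OXX
[XOX/.../OX.] O move#2: (1,0):-1/XOX/O../OX.*, (1,1):-1/XOX/.O./OX., (1,2):-1/XOX/..O/OX., (2,2):-1/XOX/.../OXO
[XOX/O../OX.] X move#3: (1,1):+1/XOX/OX./OX.*, (1,2):+1/XOX/O.X/OX., (2,2):+1/XOX/O../OXX
[XOX/OX./OX.] end (terminal -1, O#4); searched XO./.../OX. to 5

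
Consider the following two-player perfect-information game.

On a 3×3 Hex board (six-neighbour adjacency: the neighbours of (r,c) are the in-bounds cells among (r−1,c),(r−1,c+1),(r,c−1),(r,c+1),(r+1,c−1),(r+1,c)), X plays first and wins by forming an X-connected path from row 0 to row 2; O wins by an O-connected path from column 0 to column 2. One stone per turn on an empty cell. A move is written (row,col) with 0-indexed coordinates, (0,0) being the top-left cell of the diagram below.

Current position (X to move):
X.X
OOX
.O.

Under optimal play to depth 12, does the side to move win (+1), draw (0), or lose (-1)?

value(X.X/OOX/.O., X) = +1

ply 1, X at X.X/OOX/.O. | (0,1)=-1→XXX/OOX/.O.; (2,0)=-1→X.X/OOX/XO.; (2,2)=+1→X.X/OOX/.OX*
ply 2: X.X/OOX/.OX is terminal -1 (O); from X.X/OOX/.O. depth 12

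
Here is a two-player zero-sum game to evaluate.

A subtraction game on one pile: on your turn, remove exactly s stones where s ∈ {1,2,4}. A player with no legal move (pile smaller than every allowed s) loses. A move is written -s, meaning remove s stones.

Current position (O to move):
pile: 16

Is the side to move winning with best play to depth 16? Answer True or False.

ply 1, O at 16 | -1=+1→15*; -2=-1→14; -4=+1→12
ply 2, X at 15 | -1=-1→14*; -2=-1→13; -4=-1→11
ply 3, O at 14 | -1=-1→13; -2=+1→12*; -4=-1→10
ply 4, X at 12 | -1=-1→11*; -2=-1→10; -4=-1→8
ply 5, O at 11 | -1=-1→10; -2=+1→9*; -4=-1→7
ply 6, X at 9 | -1=-1→8*; -2=-1→7; -4=-1→5
ply 7, O at 8 | -1=-1→7; -2=+1→6*; -4=-1→4
ply 8, X at 6 | -1=-1→5*; -2=-1→4; -4=-1→2
ply 9, O at 5 | -1=-1→4; -2=+1→3*; -4=-1→1
ply 10, X at 3 | -1=-1→2*; -2=-1→1
ply 11, O at 2 | -1=-1→1; -2=+1→0*
ply 12: 0 is terminal -1 (X); from 16 depth 16

O winning at [16]: True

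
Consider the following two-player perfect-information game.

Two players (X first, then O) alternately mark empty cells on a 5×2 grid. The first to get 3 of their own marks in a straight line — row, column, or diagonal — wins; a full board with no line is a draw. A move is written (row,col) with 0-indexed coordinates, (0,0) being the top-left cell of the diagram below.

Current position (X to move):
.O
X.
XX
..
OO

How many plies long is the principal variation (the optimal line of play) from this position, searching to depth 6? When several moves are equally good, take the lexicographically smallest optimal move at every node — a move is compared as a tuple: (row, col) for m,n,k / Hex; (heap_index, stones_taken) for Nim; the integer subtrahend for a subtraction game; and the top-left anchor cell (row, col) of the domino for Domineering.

PV length from [.O/X./XX/../OO]: 1 ply

p1 X@[.O/X./XX/../OO]: (0,0)[XO/X./XX/../OO]+1* (1,1)[.O/XX/XX/../OO]+1 (3,0)[.O/X./XX/X./OO]+1 (3,1)[.O/X./XX/.X/OO]+1
p2 O@[XO/X./XX/../OO] terminal -1; root [.O/X./XX/../OO] d6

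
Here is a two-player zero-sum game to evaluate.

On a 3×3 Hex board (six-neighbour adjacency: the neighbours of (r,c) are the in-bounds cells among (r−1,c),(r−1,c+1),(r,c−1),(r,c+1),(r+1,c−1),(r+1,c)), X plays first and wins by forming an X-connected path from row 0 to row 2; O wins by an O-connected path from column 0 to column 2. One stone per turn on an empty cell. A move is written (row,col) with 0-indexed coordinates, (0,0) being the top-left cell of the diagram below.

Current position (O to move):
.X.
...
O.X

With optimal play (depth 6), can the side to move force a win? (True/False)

[.X./.../O.X] O move#1: (0,0):-1/OX./.../O.X, (0,2):-1/.XO/.../O.X, (1,0):-1/.X./O../O.X, (1,1):+1/.X./.O./O.X*, (1,2):+1/.X./..O/O.X, (2,1):-1/.X./.../OOX
[.X./.O./O.X] X move#2: (0,0):-1/XX./.O./O.X*, (0,2):-1/.XX/.O./O.X, (1,0):-1/.X./XO./O.X, (1,2):-1/.X./.OX/O.X, (2,1):-1/.X./.O./OXX
[XX./.O./O.X] O move#3: (0,2):+1/XXO/.O./O.X*, (1,0):+1/XX./OO./O.X, (1,2):+1/XX./.OO/O.X, (2,1):+1/XX./.O./OOX
[XXO/.O./O.X] end (terminal -1, X#4); searched .X./.../O.X to 6

O winning at [.X./.../O.X]: True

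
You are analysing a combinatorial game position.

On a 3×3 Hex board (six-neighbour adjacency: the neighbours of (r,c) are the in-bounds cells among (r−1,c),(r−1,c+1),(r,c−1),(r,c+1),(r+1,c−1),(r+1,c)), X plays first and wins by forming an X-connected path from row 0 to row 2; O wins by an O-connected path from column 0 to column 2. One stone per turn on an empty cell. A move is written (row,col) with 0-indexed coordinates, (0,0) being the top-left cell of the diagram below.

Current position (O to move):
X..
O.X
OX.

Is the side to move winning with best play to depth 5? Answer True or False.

ply 1, O at X../O.X/OX. | (0,1)=-1→XO./O.X/OX.; (0,2)=+1→X.O/O.X/OX.*; (1,1)=-1→X../OOX/OX.; (2,2)=-1→X../O.X/OXO
ply 2, X at X.O/O.X/OX. | (0,1)=-1→XXO/O.X/OX.*; (1,1)=-1→X.O/OXX/OX.; (2,2)=-1→X.O/O.X/OXX
ply 3, O at XXO/O.X/OX. | (1,1)=+1→XXO/OOX/OX.*; (2,2)=-1→XXO/O.X/OXO
ply 4: XXO/OOX/OX. is terminal -1 (X); from X../O.X/OX. depth 5

O winning at [X../O.X/OX.]: True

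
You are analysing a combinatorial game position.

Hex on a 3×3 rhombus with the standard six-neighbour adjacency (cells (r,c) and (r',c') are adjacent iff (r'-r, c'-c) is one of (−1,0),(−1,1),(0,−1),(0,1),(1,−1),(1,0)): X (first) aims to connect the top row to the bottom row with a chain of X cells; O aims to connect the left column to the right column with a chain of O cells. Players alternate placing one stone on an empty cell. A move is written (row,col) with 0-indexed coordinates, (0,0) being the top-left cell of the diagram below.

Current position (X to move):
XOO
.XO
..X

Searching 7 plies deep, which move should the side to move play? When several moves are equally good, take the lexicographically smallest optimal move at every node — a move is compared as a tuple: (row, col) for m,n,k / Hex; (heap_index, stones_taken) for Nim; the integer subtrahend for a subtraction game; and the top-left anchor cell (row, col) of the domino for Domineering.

X's best at [XOO/.XO/..X]: (1,0)

[XOO/.XO/..X] X move#1: (1,0):+1/XOO/XXO/..X*, (2,0):-1/XOO/.XO/X.X, (2,1):-1/XOO/.XO/.XX
[XOO/XXO/..X] O move#2: (2,0):-1/XOO/XXO/O.X*, (2,1):-1/XOO/XXO/.OX
[XOO/XXO/O.X] X move#3: (2,1):+1/XOO/XXO/OXX*
[XOO/XXO/OXX] end (terminal -1, O#4); searched XOO/.XO/..X to 7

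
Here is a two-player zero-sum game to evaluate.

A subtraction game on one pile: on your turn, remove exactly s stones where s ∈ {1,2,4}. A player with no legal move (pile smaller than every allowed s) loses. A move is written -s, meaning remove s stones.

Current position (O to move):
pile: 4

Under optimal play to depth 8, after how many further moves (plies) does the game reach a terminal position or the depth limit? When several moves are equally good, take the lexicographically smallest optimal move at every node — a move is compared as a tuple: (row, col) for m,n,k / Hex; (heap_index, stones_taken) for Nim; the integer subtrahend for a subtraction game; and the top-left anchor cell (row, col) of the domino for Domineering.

[4] O move#1: -1:+1/3*, -2:-1/2, -4:+1/0
[3] X move#2: -1:-1/2*, -2:-1/1
[2] O move#3: -1:-1/1, -2:+1/0*
[0] end (terminal -1, X#4); searched 4 to 8

PV length from [4]: 3 plies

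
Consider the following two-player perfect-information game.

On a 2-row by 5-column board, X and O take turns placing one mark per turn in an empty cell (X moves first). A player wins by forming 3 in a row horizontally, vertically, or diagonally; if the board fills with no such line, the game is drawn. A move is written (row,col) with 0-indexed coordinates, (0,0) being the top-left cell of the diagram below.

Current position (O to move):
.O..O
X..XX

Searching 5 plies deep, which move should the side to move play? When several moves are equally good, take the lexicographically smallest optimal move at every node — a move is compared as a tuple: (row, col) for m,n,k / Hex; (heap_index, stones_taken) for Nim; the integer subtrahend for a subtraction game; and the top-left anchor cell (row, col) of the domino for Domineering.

O's best at [.O..O/X..XX]: (1,2)

ply 1, O at .O..O/X..XX | (0,0)=-1→OO..O/X..XX; (0,2)=-1→.OO.O/X..XX; (0,3)=-1→.O.OO/X..XX; (1,1)=-1→.O..O/XO.XX; (1,2)=+0→.O..O/X.OXX*
ply 2, X at .O..O/X.OXX | (0,0)=+0→XO..O/X.OXX*; (0,2)=+0→.OX.O/X.OXX; (0,3)=+0→.O.XO/X.OXX; (1,1)=-1→.O..O/XXOXX
ply 3, O at XO..O/X.OXX | (0,2)=+0→XOO.O/X.OXX*; (0,3)=+0→XO.OO/X.OXX; (1,1)=+0→XO..O/XOOXX
ply 4, X at XOO.O/X.OXX | (0,3)=+0→XOOXO/X.OXX*; (1,1)=-1→XOO.O/XXOXX
ply 5, O at XOOXO/X.OXX | (1,1)=+0→XOOXO/XOOXX*
ply 6: XOOXO/XOOXX is terminal +0 (X); from .O..O/X..XX depth 5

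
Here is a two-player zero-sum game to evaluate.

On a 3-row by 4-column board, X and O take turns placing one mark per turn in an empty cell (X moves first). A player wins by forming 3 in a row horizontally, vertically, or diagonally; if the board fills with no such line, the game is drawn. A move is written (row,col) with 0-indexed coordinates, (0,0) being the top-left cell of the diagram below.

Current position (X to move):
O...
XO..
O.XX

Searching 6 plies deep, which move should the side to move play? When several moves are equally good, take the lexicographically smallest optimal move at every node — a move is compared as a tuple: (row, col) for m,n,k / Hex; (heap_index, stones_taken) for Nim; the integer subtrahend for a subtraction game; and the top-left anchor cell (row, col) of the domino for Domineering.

ply 1, X at O.../XO../O.XX | (0,1)=-1→OX../XO../O.XX; (0,2)=+1→O.X./XO../O.XX*; (0,3)=-1→O..X/XO../O.XX; (1,2)=-1→O.../XOX./O.XX; (1,3)=-1→O.../XO.X/O.XX; (2,1)=+1→O.../XO../OXXX
ply 2, O at O.X./XO../O.XX | (0,1)=-1→OOX./XO../O.XX*; (0,3)=-1→O.XO/XO../O.XX; (1,2)=-1→O.X./XOO./O.XX; (1,3)=-1→O.X./XO.O/O.XX; (2,1)=-1→O.X./XO../OOXX
ply 3, X at OOX./XO../O.XX | (0,3)=-1→OOXX/XO../O.XX; (1,2)=+1→OOX./XOX./O.XX*; (1,3)=-1→OOX./XO.X/O.XX; (2,1)=+1→OOX./XO../OXXX
ply 4: OOX./XOX./O.XX is terminal -1 (O); from O.../XO../O.XX depth 6

X's best at [O.../XO../O.XX]: (0,2)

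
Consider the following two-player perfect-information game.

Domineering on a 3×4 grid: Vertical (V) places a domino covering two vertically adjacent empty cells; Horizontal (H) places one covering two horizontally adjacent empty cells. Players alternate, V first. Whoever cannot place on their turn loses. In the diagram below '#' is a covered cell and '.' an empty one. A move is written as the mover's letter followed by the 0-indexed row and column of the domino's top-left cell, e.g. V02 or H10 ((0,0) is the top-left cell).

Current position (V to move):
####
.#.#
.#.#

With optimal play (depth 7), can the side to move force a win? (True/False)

V winning at [####/.#.#/.#.#]: True

ply 1, V at ####/.#.#/.#.# | V10=+1→####/##.#/##.#*; V12=+1→####/.###/.###
ply 2: ####/##.#/##.# is terminal -1 (H); from ####/.#.#/.#.# depth 7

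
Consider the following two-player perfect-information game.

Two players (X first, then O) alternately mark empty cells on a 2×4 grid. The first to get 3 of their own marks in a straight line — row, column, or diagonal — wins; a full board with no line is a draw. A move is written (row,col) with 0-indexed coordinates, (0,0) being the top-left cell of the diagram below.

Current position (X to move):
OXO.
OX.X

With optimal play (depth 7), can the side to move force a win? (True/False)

X winning at [OXO./OX.X]: True

[OXO./OX.X] X move#1: (0,3):+0/OXOX/OX.X, (1,2):+1/OXO./OXXX*
[OXO./OXXX] end (terminal -1, O#2); searched OXO./OX.X to 7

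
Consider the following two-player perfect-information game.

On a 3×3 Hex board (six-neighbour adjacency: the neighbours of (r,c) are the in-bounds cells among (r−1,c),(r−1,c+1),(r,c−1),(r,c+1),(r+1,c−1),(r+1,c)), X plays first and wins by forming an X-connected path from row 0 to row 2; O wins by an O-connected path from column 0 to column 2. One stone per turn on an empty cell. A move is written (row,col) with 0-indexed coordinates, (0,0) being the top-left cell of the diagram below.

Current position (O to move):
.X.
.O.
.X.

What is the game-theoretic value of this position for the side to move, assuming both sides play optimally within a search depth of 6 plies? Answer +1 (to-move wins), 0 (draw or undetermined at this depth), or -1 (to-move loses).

ply 1, O at .X./.O./.X. | (0,0)=+1→OX./.O./.X.*; (0,2)=+1→.XO/.O./.X.; (1,0)=+1→.X./OO./.X.; (1,2)=+1→.X./.OO/.X.; (2,0)=+1→.X./.O./OX.; (2,2)=+1→.X./.O./.XO
ply 2, X at OX./.O./.X. | (0,2)=-1→OXX/.O./.X.*; (1,0)=-1→OX./XO./.X.; (1,2)=-1→OX./.OX/.X.; (2,0)=-1→OX./.O./XX.; (2,2)=-1→OX./.O./.XX
ply 3, O at OXX/.O./.X. | (1,0)=-1→OXX/OO./.X.; (1,2)=+1→OXX/.OO/.X.*; (2,0)=-1→OXX/.O./OX.; (2,2)=-1→OXX/.O./.XO
ply 4, X at OXX/.OO/.X. | (1,0)=-1→OXX/XOO/.X.*; (2,0)=-1→OXX/.OO/XX.; (2,2)=-1→OXX/.OO/.XX
ply 5, O at OXX/XOO/.X. | (2,0)=+1→OXX/XOO/OX.*; (2,2)=-1→OXX/XOO/.XO
ply 6: OXX/XOO/OX. is terminal -1 (X); from .X./.O./.X. depth 6

value(.X./.O./.X., O) = +1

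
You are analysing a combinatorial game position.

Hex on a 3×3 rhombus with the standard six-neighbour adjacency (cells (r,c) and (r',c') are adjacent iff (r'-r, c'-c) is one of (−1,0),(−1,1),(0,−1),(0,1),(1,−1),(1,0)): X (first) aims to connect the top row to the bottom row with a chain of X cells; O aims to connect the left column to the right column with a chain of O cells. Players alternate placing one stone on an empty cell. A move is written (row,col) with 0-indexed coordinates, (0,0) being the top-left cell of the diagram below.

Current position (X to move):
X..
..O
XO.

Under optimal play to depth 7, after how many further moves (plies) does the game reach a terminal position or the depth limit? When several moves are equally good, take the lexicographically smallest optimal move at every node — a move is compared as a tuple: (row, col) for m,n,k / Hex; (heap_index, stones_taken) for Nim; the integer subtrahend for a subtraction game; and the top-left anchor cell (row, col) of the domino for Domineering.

ply 1, X at X../..O/XO. | (0,1)=+1→XX./..O/XO.*; (0,2)=+1→X.X/..O/XO.; (1,0)=+1→X../X.O/XO.; (1,1)=+1→X../.XO/XO.; (2,2)=+1→X../..O/XOX
ply 2, O at XX./..O/XO. | (0,2)=-1→XXO/..O/XO.*; (1,0)=-1→XX./O.O/XO.; (1,1)=-1→XX./.OO/XO.; (2,2)=-1→XX./..O/XOO
ply 3, X at XXO/..O/XO. | (1,0)=+1→XXO/X.O/XO.*; (1,1)=+1→XXO/.XO/XO.; (2,2)=+1→XXO/..O/XOX
ply 4: XXO/X.O/XO. is terminal -1 (O); from X../..O/XO. depth 7

PV length from [X../..O/XO.]: 3 plies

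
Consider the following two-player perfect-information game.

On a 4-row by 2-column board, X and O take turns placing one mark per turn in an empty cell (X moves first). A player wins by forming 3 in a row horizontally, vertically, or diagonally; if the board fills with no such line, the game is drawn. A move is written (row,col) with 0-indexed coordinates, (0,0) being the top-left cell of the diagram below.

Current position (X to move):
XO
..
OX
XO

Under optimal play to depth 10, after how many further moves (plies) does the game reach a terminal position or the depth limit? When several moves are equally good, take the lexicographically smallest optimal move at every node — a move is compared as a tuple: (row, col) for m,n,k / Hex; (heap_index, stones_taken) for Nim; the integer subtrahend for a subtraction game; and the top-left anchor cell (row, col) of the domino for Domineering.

PV length from [XO/../OX/XO]: 2 plies

ply 1, X at XO/../OX/XO | (1,0)=+0→XO/X./OX/XO*; (1,1)=+0→XO/.X/OX/XO
ply 2, O at XO/X./OX/XO | (1,1)=+0→XO/XO/OX/XO*
ply 3: XO/XO/OX/XO is terminal +0 (X); from XO/../OX/XO depth 10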